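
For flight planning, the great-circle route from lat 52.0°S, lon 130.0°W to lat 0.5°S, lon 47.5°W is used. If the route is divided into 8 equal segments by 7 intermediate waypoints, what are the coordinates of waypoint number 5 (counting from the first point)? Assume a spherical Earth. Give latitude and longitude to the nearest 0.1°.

≈ lat 25.1°S, lon 68.4°W

From cos δ = sin φ₁ sin φ₂ + cos φ₁ cos φ₂ cos Δλ, the central angle is δ ≈ 1.483 rad (85.0°).
Interpolate at f = 5/8 with slerp weights a = sin((1−f)δ)/sin δ ≈ 0.530, b = sin(fδ)/sin δ ≈ 0.803.
p = a·p₁ + b·p₂ ≈ (0.333, -0.842, -0.425); φ = arcsin(p_z) ≈ -25.13°, λ = atan2(p_y, p_x) ≈ -68.44°.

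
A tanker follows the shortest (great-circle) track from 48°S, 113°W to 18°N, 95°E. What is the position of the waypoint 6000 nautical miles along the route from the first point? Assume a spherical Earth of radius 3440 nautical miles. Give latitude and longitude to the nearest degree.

Write both endpoints as unit vectors p₁, p₂ with components (cos φ cos λ, cos φ sin λ, sin φ).
The central angle between the endpoints is δ = arccos(p₁·p₂) ≈ 2.484 rad (142.3°). The total great-circle distance is δ·R ≈ 2.484 × 3440 ≈ 8545 nmi, so the target fraction is f = 6000/8545 ≈ 0.702.
Interpolate at f ≈ 0.702 with slerp weights a = sin((1−f)δ)/sin δ ≈ 1.103, b = sin(fδ)/sin δ ≈ 1.612.
p = a·p₁ + b·p₂ ≈ (-0.422, 0.848, -0.322); φ = arcsin(p_z) ≈ -18.77°, λ = atan2(p_y, p_x) ≈ 116.47°.

≈ 19°S, 116°E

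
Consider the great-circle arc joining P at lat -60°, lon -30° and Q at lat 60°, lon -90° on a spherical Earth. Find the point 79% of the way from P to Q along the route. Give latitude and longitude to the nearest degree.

≈ lat 36°, lon -72°

Convert each endpoint to a unit vector on the sphere (x = cos φ cos λ, y = cos φ sin λ, z = sin φ).
The central angle between the endpoints is δ = arccos(p₁·p₂) ≈ 2.246 rad (128.7°).
Interpolate at f = 0.79 with slerp weights a = sin((1−f)δ)/sin δ ≈ 0.582, b = sin(fδ)/sin δ ≈ 1.255.
p = a·p₁ + b·p₂ ≈ (0.252, -0.773, 0.582); φ = arcsin(p_z) ≈ 35.62°, λ = atan2(p_y, p_x) ≈ -71.94°.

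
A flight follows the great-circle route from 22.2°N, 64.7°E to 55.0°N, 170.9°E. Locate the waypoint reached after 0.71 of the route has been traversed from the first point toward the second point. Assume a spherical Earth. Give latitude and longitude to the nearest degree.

≈ 58°N, 128°E

Convert each endpoint to a unit vector on the sphere (x = cos φ cos λ, y = cos φ sin λ, z = sin φ).
The central angle between the endpoints is δ = arccos(p₁·p₂) ≈ 1.409 rad (80.7°).
Interpolate at f = 0.71 with slerp weights a = sin((1−f)δ)/sin δ ≈ 0.403, b = sin(fδ)/sin δ ≈ 0.853.
p = a·p₁ + b·p₂ ≈ (-0.324, 0.414, 0.851); φ = arcsin(p_z) ≈ 58.28°, λ = atan2(p_y, p_x) ≈ 128.00°.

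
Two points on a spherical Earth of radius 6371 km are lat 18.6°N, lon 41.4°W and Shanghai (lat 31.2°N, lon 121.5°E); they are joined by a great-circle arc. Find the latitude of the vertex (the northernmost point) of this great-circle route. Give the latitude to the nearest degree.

≈ 72°N

The great circle lies in the plane with unit normal n̂ = (p₁ × p₂)/|p₁ × p₂|.
Here n̂_z ≈ +0.301; the vertex latitude is φ_max = arccos|n̂_z| ≈ 72.5°.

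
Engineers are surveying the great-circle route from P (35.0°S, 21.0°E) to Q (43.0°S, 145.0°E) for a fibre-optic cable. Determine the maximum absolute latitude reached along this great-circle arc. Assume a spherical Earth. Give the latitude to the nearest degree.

≈ 60°S

The great circle lies in the plane with unit normal n̂ = (p₁ × p₂)/|p₁ × p₂|.
Here n̂_z ≈ +0.497; the vertex latitude is φ_max = arccos|n̂_z| ≈ 60.2°.
Check via Clairaut: cos φ_max = |cos φ₁| · sin C = cos(35.0°)·sin(142.6°) ≈ 0.497, again giving ≈ 60.2°.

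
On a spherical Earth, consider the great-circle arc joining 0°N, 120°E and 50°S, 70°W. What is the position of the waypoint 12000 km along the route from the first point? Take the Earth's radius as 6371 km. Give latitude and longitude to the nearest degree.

Write both endpoints as unit vectors p₁, p₂ with components (cos φ cos λ, cos φ sin λ, sin φ).
The central angle between the endpoints is δ = arccos(p₁·p₂) ≈ 2.256 rad (129.3°). The total great-circle distance is δ·R ≈ 2.256 × 6371 ≈ 14375 km, so the target fraction is f = 12000/14375 ≈ 0.835.
Interpolate at f ≈ 0.835 with slerp weights a = sin((1−f)δ)/sin δ ≈ 0.470, b = sin(fδ)/sin δ ≈ 1.229.
p = a·p₁ + b·p₂ ≈ (0.035, -0.335, -0.942); φ = arcsin(p_z) ≈ -70.31°, λ = atan2(p_y, p_x) ≈ -84.03°.

≈ 70°S, 84°W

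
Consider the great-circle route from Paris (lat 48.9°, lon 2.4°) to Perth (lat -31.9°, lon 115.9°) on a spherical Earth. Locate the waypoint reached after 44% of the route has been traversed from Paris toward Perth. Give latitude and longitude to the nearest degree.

≈ lat 21°, lon 65°

The haversine formula gives a central angle δ ≈ 2.240 rad (128.4°) between the endpoints.
Interpolate at f = 0.44 with slerp weights a = sin((1−f)δ)/sin δ ≈ 1.212, b = sin(fδ)/sin δ ≈ 1.063.
p = a·p₁ + b·p₂ ≈ (0.402, 0.845, 0.352); φ = arcsin(p_z) ≈ 20.58°, λ = atan2(p_y, p_x) ≈ 64.58°.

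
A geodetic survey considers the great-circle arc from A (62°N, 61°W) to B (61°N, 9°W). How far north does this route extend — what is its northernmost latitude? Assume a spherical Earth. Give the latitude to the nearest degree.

The great circle lies in the plane with unit normal n̂ = (p₁ × p₂)/|p₁ × p₂|.
Here n̂_z ≈ +0.438; the vertex latitude is φ_max = arccos|n̂_z| ≈ 64.0°.
Check via Clairaut: cos φ_max = |cos φ₁| · sin C = cos(62.0°)·sin(68.9°) ≈ 0.438, again giving ≈ 64.0°.

≈ 64°N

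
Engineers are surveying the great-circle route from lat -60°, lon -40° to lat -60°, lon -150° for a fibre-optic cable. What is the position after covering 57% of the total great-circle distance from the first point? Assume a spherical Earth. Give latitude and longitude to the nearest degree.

≈ lat -71°, lon -106°

From cos δ = sin φ₁ sin φ₂ + cos φ₁ cos φ₂ cos Δλ, the central angle is δ ≈ 0.844 rad (48.4°).
Interpolate at f = 0.57 with slerp weights a = sin((1−f)δ)/sin δ ≈ 0.475, b = sin(fδ)/sin δ ≈ 0.619.
p = a·p₁ + b·p₂ ≈ (-0.086, -0.307, -0.948); φ = arcsin(p_z) ≈ -71.38°, λ = atan2(p_y, p_x) ≈ -105.66°.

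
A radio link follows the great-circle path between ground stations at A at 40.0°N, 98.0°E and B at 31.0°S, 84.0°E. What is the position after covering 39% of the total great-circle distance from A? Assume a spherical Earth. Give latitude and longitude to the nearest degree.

≈ 12°N, 92°E

Convert each endpoint to a unit vector on the sphere (x = cos φ cos λ, y = cos φ sin λ, z = sin φ).
The central angle between the endpoints is δ = arccos(p₁·p₂) ≈ 1.260 rad (72.2°).
Interpolate at f = 0.39 with slerp weights a = sin((1−f)δ)/sin δ ≈ 0.730, b = sin(fδ)/sin δ ≈ 0.496.
p = a·p₁ + b·p₂ ≈ (-0.033, 0.976, 0.214); φ = arcsin(p_z) ≈ 12.36°, λ = atan2(p_y, p_x) ≈ 91.96°.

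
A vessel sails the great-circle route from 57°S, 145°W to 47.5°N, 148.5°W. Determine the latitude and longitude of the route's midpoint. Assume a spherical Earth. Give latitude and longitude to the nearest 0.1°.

≈ 4.8°S, 146.9°W

Convert each endpoint to a unit vector on the sphere (x = cos φ cos λ, y = cos φ sin λ, z = sin φ).
The central angle between the endpoints is δ = arccos(p₁·p₂) ≈ 1.825 rad (104.5°).
Interpolate at f = 1/2 with slerp weights a = sin((1−f)δ)/sin δ ≈ 0.817, b = sin(fδ)/sin δ ≈ 0.817.
p = a·p₁ + b·p₂ ≈ (-0.835, -0.544, -0.083); φ = arcsin(p_z) ≈ -4.75°, λ = atan2(p_y, p_x) ≈ -146.94°.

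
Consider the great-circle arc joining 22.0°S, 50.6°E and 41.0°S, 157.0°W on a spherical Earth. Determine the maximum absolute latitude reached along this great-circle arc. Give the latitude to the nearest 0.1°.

≈ 69.5°S

The great circle lies in the plane with unit normal n̂ = (p₁ × p₂)/|p₁ × p₂|.
Here n̂_z ≈ +0.350; the vertex latitude is φ_max = arccos|n̂_z| ≈ 69.5°.
Check via Clairaut: cos φ_max = |cos φ₁| · sin C = cos(22.0°)·sin(157.8°) ≈ 0.350, again giving ≈ 69.5°.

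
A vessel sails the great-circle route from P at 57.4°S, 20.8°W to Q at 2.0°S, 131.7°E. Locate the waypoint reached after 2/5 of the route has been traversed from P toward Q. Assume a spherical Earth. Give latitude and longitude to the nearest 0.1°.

Write both endpoints as unit vectors p₁, p₂ with components (cos φ cos λ, cos φ sin λ, sin φ).
The central angle between the endpoints is δ = arccos(p₁·p₂) ≈ 2.036 rad (116.6°).
Interpolate at f = 2/5 with slerp weights a = sin((1−f)δ)/sin δ ≈ 1.051, b = sin(fδ)/sin δ ≈ 0.813.
p = a·p₁ + b·p₂ ≈ (-0.011, 0.406, -0.914); φ = arcsin(p_z) ≈ -66.04°, λ = atan2(p_y, p_x) ≈ 91.62°.

≈ 66.0°S, 91.6°E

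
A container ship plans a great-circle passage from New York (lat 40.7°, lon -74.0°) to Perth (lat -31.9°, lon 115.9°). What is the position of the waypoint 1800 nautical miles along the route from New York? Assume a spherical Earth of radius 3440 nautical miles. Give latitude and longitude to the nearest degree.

Convert each endpoint to a unit vector on the sphere (x = cos φ cos λ, y = cos φ sin λ, z = sin φ).
The central angle between the endpoints is δ = arccos(p₁·p₂) ≈ 2.935 rad (168.1°). The total great-circle distance is δ·R ≈ 2.935 × 3440 ≈ 10095 nmi, so the target fraction is f = 1800/10095 ≈ 0.178.
Interpolate at f ≈ 0.178 with slerp weights a = sin((1−f)δ)/sin δ ≈ 3.245, b = sin(fδ)/sin δ ≈ 2.431.
p = a·p₁ + b·p₂ ≈ (-0.223, -0.509, 0.832); φ = arcsin(p_z) ≈ 56.26°, λ = atan2(p_y, p_x) ≈ -113.71°.

≈ lat 56°, lon -114°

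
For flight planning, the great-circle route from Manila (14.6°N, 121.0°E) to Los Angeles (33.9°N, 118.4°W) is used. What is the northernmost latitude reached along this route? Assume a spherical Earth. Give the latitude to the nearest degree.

The great circle lies in the plane with unit normal n̂ = (p₁ × p₂)/|p₁ × p₂|.
Here n̂_z ≈ +0.718; the vertex latitude is φ_max = arccos|n̂_z| ≈ 44.1°.
Check via Clairaut: cos φ_max = |cos φ₁| · sin C = cos(14.6°)·sin(47.9°) ≈ 0.718, again giving ≈ 44.1°.

≈ 44°N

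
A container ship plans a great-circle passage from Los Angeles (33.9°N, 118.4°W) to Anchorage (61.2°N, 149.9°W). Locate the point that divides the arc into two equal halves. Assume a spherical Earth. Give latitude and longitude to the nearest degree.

Convert each endpoint to a unit vector on the sphere (x = cos φ cos λ, y = cos φ sin λ, z = sin φ).
The central angle between the endpoints is δ = arccos(p₁·p₂) ≈ 0.592 rad (33.9°).
Interpolate at f = 1/2 with slerp weights a = sin((1−f)δ)/sin δ ≈ 0.523, b = sin(fδ)/sin δ ≈ 0.523.
p = a·p₁ + b·p₂ ≈ (-0.424, -0.508, 0.750); φ = arcsin(p_z) ≈ 48.56°, λ = atan2(p_y, p_x) ≈ -129.87°.

≈ 49°N, 130°W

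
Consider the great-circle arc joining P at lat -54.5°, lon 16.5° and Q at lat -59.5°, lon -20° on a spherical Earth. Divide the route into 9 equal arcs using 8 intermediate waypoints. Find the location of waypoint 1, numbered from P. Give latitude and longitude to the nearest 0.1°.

≈ lat -55.5°, lon 13.0°

Convert each endpoint to a unit vector on the sphere (x = cos φ cos λ, y = cos φ sin λ, z = sin φ).
The central angle between the endpoints is δ = arccos(p₁·p₂) ≈ 0.353 rad (20.2°).
Interpolate at f = 1/9 with slerp weights a = sin((1−f)δ)/sin δ ≈ 0.893, b = sin(fδ)/sin δ ≈ 0.113.
p = a·p₁ + b·p₂ ≈ (0.551, 0.128, -0.825); φ = arcsin(p_z) ≈ -55.54°, λ = atan2(p_y, p_x) ≈ 13.03°.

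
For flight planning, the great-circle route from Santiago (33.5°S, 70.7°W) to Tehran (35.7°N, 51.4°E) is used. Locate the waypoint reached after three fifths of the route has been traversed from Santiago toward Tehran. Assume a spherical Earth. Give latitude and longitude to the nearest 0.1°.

Write both endpoints as unit vectors p₁, p₂ with components (cos φ cos λ, cos φ sin λ, sin φ).
The central angle between the endpoints is δ = arccos(p₁·p₂) ≈ 2.321 rad (133.0°).
Interpolate at f = 3/5 with slerp weights a = sin((1−f)δ)/sin δ ≈ 1.095, b = sin(fδ)/sin δ ≈ 1.346.
p = a·p₁ + b·p₂ ≈ (0.983, -0.008, 0.181); φ = arcsin(p_z) ≈ 10.43°, λ = atan2(p_y, p_x) ≈ -0.44°.

≈ 10.4°N, 0.4°W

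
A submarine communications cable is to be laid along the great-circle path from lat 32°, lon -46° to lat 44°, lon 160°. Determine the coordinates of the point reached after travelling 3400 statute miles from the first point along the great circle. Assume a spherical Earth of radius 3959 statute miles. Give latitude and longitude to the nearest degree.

≈ lat 73°, lon -100°

Convert each endpoint to a unit vector on the sphere (x = cos φ cos λ, y = cos φ sin λ, z = sin φ).
The central angle between the endpoints is δ = arccos(p₁·p₂) ≈ 1.752 rad (100.4°). The total great-circle distance is δ·R ≈ 1.752 × 3959 ≈ 6936 mi, so the target fraction is f = 3400/6936 ≈ 0.490.
Interpolate at f ≈ 0.490 with slerp weights a = sin((1−f)δ)/sin δ ≈ 0.792, b = sin(fδ)/sin δ ≈ 0.770.
p = a·p₁ + b·p₂ ≈ (-0.054, -0.294, 0.954); φ = arcsin(p_z) ≈ 72.62°, λ = atan2(p_y, p_x) ≈ -100.35°.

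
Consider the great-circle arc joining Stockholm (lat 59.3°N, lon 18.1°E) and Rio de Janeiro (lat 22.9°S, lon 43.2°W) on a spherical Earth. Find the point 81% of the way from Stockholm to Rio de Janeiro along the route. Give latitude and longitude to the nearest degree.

Convert each endpoint to a unit vector on the sphere (x = cos φ cos λ, y = cos φ sin λ, z = sin φ).
The central angle between the endpoints is δ = arccos(p₁·p₂) ≈ 1.680 rad (96.2°).
Interpolate at f = 0.81 with slerp weights a = sin((1−f)δ)/sin δ ≈ 0.316, b = sin(fδ)/sin δ ≈ 0.984.
p = a·p₁ + b·p₂ ≈ (0.814, -0.570, -0.111); φ = arcsin(p_z) ≈ -6.40°, λ = atan2(p_y, p_x) ≈ -35.02°.

≈ lat 6°S, lon 35°W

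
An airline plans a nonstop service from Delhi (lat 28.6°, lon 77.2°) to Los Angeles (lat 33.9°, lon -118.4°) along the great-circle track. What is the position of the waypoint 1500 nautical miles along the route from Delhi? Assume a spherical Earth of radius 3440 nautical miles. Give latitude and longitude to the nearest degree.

≈ lat 52°, lon 87°

Convert each endpoint to a unit vector on the sphere (x = cos φ cos λ, y = cos φ sin λ, z = sin φ).
The central angle between the endpoints is δ = arccos(p₁·p₂) ≈ 2.021 rad (115.8°). The total great-circle distance is δ·R ≈ 2.021 × 3440 ≈ 6951 nmi, so the target fraction is f = 1500/6951 ≈ 0.216.
Interpolate at f ≈ 0.216 with slerp weights a = sin((1−f)δ)/sin δ ≈ 1.110, b = sin(fδ)/sin δ ≈ 0.469.
p = a·p₁ + b·p₂ ≈ (0.031, 0.608, 0.793); φ = arcsin(p_z) ≈ 52.48°, λ = atan2(p_y, p_x) ≈ 87.10°.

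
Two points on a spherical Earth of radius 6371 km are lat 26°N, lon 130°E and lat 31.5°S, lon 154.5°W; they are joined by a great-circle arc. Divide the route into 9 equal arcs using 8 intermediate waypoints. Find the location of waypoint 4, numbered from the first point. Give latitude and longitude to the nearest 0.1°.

The haversine formula gives a central angle δ ≈ 1.608 rad (92.1°) between the endpoints.
Interpolate at f = 4/9 with slerp weights a = sin((1−f)δ)/sin δ ≈ 0.780, b = sin(fδ)/sin δ ≈ 0.656.
p = a·p₁ + b·p₂ ≈ (-0.955, 0.296, -0.001); φ = arcsin(p_z) ≈ -0.05°, λ = atan2(p_y, p_x) ≈ 162.78°.

≈ lat 0.0°N, lon 162.8°E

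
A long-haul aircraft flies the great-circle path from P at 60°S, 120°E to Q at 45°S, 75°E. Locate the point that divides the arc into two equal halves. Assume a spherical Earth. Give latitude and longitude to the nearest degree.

Convert each endpoint to a unit vector on the sphere (x = cos φ cos λ, y = cos φ sin λ, z = sin φ).
The central angle between the endpoints is δ = arccos(p₁·p₂) ≈ 0.531 rad (30.4°).
Interpolate at f = 1/2 with slerp weights a = sin((1−f)δ)/sin δ ≈ 0.518, b = sin(fδ)/sin δ ≈ 0.518.
p = a·p₁ + b·p₂ ≈ (-0.035, 0.578, -0.815); φ = arcsin(p_z) ≈ -54.60°, λ = atan2(p_y, p_x) ≈ 93.43°.

≈ 55°S, 93°E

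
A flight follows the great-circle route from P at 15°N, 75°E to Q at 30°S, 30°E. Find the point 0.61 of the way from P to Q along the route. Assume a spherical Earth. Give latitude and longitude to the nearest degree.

≈ 13°S, 49°E

Convert each endpoint to a unit vector on the sphere (x = cos φ cos λ, y = cos φ sin λ, z = sin φ).
The central angle between the endpoints is δ = arccos(p₁·p₂) ≈ 1.090 rad (62.5°).
Interpolate at f = 0.61 with slerp weights a = sin((1−f)δ)/sin δ ≈ 0.465, b = sin(fδ)/sin δ ≈ 0.696.
p = a·p₁ + b·p₂ ≈ (0.638, 0.735, -0.228); φ = arcsin(p_z) ≈ -13.15°, λ = atan2(p_y, p_x) ≈ 49.04°.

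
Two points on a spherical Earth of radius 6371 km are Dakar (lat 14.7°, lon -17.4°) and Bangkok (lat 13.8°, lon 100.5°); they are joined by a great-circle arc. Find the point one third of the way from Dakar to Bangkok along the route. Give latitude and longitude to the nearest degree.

From cos δ = sin φ₁ sin φ₂ + cos φ₁ cos φ₂ cos Δλ, the central angle is δ ≈ 1.960 rad (112.3°).
Interpolate at f = 1/3 with slerp weights a = sin((1−f)δ)/sin δ ≈ 1.043, b = sin(fδ)/sin δ ≈ 0.657.
p = a·p₁ + b·p₂ ≈ (0.847, 0.325, 0.421); φ = arcsin(p_z) ≈ 24.92°, λ = atan2(p_y, p_x) ≈ 21.02°.

≈ lat 25°, lon 21°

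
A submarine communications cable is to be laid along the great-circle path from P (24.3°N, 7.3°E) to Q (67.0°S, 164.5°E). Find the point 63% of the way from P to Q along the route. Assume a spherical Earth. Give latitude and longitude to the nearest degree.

≈ (58°S, 31°E)

Convert each endpoint to a unit vector on the sphere (x = cos φ cos λ, y = cos φ sin λ, z = sin φ).
The central angle between the endpoints is δ = arccos(p₁·p₂) ≈ 2.356 rad (135.0°).
Interpolate at f = 0.63 with slerp weights a = sin((1−f)δ)/sin δ ≈ 1.083, b = sin(fδ)/sin δ ≈ 1.409.
p = a·p₁ + b·p₂ ≈ (0.448, 0.272, -0.851); φ = arcsin(p_z) ≈ -58.37°, λ = atan2(p_y, p_x) ≈ 31.30°.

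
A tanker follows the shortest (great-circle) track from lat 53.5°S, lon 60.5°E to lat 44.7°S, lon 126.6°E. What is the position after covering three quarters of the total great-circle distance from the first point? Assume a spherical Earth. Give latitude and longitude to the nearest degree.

≈ lat 50°S, lon 113°E

The haversine formula gives a central angle δ ≈ 0.743 rad (42.5°) between the endpoints.
Interpolate at f = 3/4 with slerp weights a = sin((1−f)δ)/sin δ ≈ 0.273, b = sin(fδ)/sin δ ≈ 0.782.
p = a·p₁ + b·p₂ ≈ (-0.251, 0.587, -0.769); φ = arcsin(p_z) ≈ -50.29°, λ = atan2(p_y, p_x) ≈ 113.16°.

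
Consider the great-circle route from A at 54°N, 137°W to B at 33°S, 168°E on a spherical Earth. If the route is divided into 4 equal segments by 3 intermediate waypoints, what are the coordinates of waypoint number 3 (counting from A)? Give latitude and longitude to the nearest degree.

Convert each endpoint to a unit vector on the sphere (x = cos φ cos λ, y = cos φ sin λ, z = sin φ).
The central angle between the endpoints is δ = arccos(p₁·p₂) ≈ 1.729 rad (99.1°).
Interpolate at f = 3/4 with slerp weights a = sin((1−f)δ)/sin δ ≈ 0.424, b = sin(fδ)/sin δ ≈ 0.975.
p = a·p₁ + b·p₂ ≈ (-0.982, -0.000, -0.188); φ = arcsin(p_z) ≈ -10.82°, λ = atan2(p_y, p_x) ≈ -179.99°.

≈ 11°S, 180°E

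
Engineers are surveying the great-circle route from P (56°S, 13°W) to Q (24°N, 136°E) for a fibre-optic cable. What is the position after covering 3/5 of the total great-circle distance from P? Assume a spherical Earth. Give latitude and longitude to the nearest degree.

≈ (27°S, 111°E)

Convert each endpoint to a unit vector on the sphere (x = cos φ cos λ, y = cos φ sin λ, z = sin φ).
The central angle between the endpoints is δ = arccos(p₁·p₂) ≈ 2.458 rad (140.8°).
Interpolate at f = 3/5 with slerp weights a = sin((1−f)δ)/sin δ ≈ 1.317, b = sin(fδ)/sin δ ≈ 1.575.
p = a·p₁ + b·p₂ ≈ (-0.318, 0.834, -0.451); φ = arcsin(p_z) ≈ -26.82°, λ = atan2(p_y, p_x) ≈ 110.85°.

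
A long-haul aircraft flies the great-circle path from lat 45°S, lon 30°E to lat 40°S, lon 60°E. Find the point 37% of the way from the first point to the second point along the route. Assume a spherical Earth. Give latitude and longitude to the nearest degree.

Convert each endpoint to a unit vector on the sphere (x = cos φ cos λ, y = cos φ sin λ, z = sin φ).
The central angle between the endpoints is δ = arccos(p₁·p₂) ≈ 0.393 rad (22.5°).
Interpolate at f = 0.37 with slerp weights a = sin((1−f)δ)/sin δ ≈ 0.640, b = sin(fδ)/sin δ ≈ 0.378.
p = a·p₁ + b·p₂ ≈ (0.537, 0.477, -0.696); φ = arcsin(p_z) ≈ -44.09°, λ = atan2(p_y, p_x) ≈ 41.64°.

≈ lat 44°S, lon 42°E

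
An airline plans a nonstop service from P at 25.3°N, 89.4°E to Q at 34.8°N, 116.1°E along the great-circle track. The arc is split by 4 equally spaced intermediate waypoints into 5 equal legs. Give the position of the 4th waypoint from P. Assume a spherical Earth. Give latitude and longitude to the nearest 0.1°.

≈ 33.4°N, 110.3°E

Write both endpoints as unit vectors p₁, p₂ with components (cos φ cos λ, cos φ sin λ, sin φ).
The central angle between the endpoints is δ = arccos(p₁·p₂) ≈ 0.434 rad (24.9°).
Interpolate at f = 4/5 with slerp weights a = sin((1−f)δ)/sin δ ≈ 0.206, b = sin(fδ)/sin δ ≈ 0.809.
p = a·p₁ + b·p₂ ≈ (-0.290, 0.783, 0.550); φ = arcsin(p_z) ≈ 33.36°, λ = atan2(p_y, p_x) ≈ 110.34°.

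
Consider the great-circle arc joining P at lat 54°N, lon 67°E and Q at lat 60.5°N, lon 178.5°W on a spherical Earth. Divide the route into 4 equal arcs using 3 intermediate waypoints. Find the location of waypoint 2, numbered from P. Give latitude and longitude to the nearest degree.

Convert each endpoint to a unit vector on the sphere (x = cos φ cos λ, y = cos φ sin λ, z = sin φ).
The central angle between the endpoints is δ = arccos(p₁·p₂) ≈ 0.947 rad (54.3°).
Interpolate at f = 2/4 with slerp weights a = sin((1−f)δ)/sin δ ≈ 0.562, b = sin(fδ)/sin δ ≈ 0.562.
p = a·p₁ + b·p₂ ≈ (-0.148, 0.297, 0.943); φ = arcsin(p_z) ≈ 70.65°, λ = atan2(p_y, p_x) ≈ 116.44°.

≈ lat 71°N, lon 116°E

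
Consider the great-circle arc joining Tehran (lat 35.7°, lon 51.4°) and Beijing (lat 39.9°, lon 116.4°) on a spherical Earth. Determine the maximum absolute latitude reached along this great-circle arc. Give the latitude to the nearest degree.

≈ 43°

The great circle lies in the plane with unit normal n̂ = (p₁ × p₂)/|p₁ × p₂|.
Here n̂_z ≈ +0.733; the vertex latitude is φ_max = arccos|n̂_z| ≈ 42.9°.
Check via Clairaut: cos φ_max = |cos φ₁| · sin C = cos(35.7°)·sin(64.5°) ≈ 0.733, again giving ≈ 42.9°.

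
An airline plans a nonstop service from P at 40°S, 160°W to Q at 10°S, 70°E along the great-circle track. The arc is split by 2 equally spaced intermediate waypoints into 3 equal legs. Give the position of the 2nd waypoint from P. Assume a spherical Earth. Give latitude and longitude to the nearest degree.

≈ 37°S, 99°E

Convert each endpoint to a unit vector on the sphere (x = cos φ cos λ, y = cos φ sin λ, z = sin φ).
The central angle between the endpoints is δ = arccos(p₁·p₂) ≈ 1.953 rad (111.9°).
Interpolate at f = 2/3 with slerp weights a = sin((1−f)δ)/sin δ ≈ 0.653, b = sin(fδ)/sin δ ≈ 1.039.
p = a·p₁ + b·p₂ ≈ (-0.120, 0.791, -0.600); φ = arcsin(p_z) ≈ -36.90°, λ = atan2(p_y, p_x) ≈ 98.65°.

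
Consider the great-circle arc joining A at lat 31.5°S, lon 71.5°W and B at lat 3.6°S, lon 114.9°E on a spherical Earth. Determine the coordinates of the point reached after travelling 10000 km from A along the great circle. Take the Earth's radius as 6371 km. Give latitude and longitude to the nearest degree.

≈ lat 57°S, lon 129°E

Write both endpoints as unit vectors p₁, p₂ with components (cos φ cos λ, cos φ sin λ, sin φ).
The central angle between the endpoints is δ = arccos(p₁·p₂) ≈ 2.520 rad (144.4°). The total great-circle distance is δ·R ≈ 2.520 × 6371 ≈ 16054 km, so the target fraction is f = 10000/16054 ≈ 0.623.
Interpolate at f ≈ 0.623 with slerp weights a = sin((1−f)δ)/sin δ ≈ 1.397, b = sin(fδ)/sin δ ≈ 1.717.
p = a·p₁ + b·p₂ ≈ (-0.344, 0.425, -0.838); φ = arcsin(p_z) ≈ -56.88°, λ = atan2(p_y, p_x) ≈ 128.96°.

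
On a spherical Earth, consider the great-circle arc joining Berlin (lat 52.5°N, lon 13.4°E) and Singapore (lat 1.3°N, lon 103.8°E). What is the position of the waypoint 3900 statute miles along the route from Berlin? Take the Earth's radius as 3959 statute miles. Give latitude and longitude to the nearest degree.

≈ lat 27°N, lon 82°E

From cos δ = sin φ₁ sin φ₂ + cos φ₁ cos φ₂ cos Δλ, the central angle is δ ≈ 1.557 rad (89.2°). The total great-circle distance is δ·R ≈ 1.557 × 3959 ≈ 6164 mi, so the target fraction is f = 3900/6164 ≈ 0.633.
Interpolate at f ≈ 0.633 with slerp weights a = sin((1−f)δ)/sin δ ≈ 0.541, b = sin(fδ)/sin δ ≈ 0.833.
p = a·p₁ + b·p₂ ≈ (0.122, 0.886, 0.448); φ = arcsin(p_z) ≈ 26.64°, λ = atan2(p_y, p_x) ≈ 82.17°.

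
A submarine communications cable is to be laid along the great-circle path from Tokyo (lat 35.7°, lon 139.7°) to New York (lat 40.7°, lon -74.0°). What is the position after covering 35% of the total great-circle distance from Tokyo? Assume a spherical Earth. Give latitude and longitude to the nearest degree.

From cos δ = sin φ₁ sin φ₂ + cos φ₁ cos φ₂ cos Δλ, the central angle is δ ≈ 1.703 rad (97.6°).
Interpolate at f = 0.35 with slerp weights a = sin((1−f)δ)/sin δ ≈ 0.902, b = sin(fδ)/sin δ ≈ 0.566.
p = a·p₁ + b·p₂ ≈ (-0.440, 0.061, 0.896); φ = arcsin(p_z) ≈ 63.60°, λ = atan2(p_y, p_x) ≈ 172.09°.

≈ lat 64°, lon 172°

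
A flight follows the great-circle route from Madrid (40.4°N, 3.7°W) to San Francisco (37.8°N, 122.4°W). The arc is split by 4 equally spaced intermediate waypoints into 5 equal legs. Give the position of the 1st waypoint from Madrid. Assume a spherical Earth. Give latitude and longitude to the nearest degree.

≈ 51°N, 22°W

Write both endpoints as unit vectors p₁, p₂ with components (cos φ cos λ, cos φ sin λ, sin φ).
The central angle between the endpoints is δ = arccos(p₁·p₂) ≈ 1.462 rad (83.8°).
Interpolate at f = 1/5 with slerp weights a = sin((1−f)δ)/sin δ ≈ 0.926, b = sin(fδ)/sin δ ≈ 0.290.
p = a·p₁ + b·p₂ ≈ (0.581, -0.239, 0.778); φ = arcsin(p_z) ≈ 51.08°, λ = atan2(p_y, p_x) ≈ -22.36°.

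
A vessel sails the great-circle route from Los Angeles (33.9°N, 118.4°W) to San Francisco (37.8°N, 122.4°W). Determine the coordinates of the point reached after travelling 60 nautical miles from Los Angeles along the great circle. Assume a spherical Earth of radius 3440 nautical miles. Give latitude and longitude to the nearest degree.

≈ (35°N, 119°W)

Write both endpoints as unit vectors p₁, p₂ with components (cos φ cos λ, cos φ sin λ, sin φ).
The central angle between the endpoints is δ = arccos(p₁·p₂) ≈ 0.088 rad (5.1°). The total great-circle distance is δ·R ≈ 0.088 × 3440 ≈ 304 nmi, so the target fraction is f = 60/304 ≈ 0.197.
Interpolate at f ≈ 0.197 with slerp weights a = sin((1−f)δ)/sin δ ≈ 0.803, b = sin(fδ)/sin δ ≈ 0.197.
p = a·p₁ + b·p₂ ≈ (-0.401, -0.718, 0.569); φ = arcsin(p_z) ≈ 34.68°, λ = atan2(p_y, p_x) ≈ -119.16°.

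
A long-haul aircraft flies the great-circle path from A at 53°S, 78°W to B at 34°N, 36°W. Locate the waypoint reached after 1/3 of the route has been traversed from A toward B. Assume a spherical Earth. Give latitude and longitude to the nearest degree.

From cos δ = sin φ₁ sin φ₂ + cos φ₁ cos φ₂ cos Δλ, the central angle is δ ≈ 1.647 rad (94.3°).
Interpolate at f = 1/3 with slerp weights a = sin((1−f)δ)/sin δ ≈ 0.893, b = sin(fδ)/sin δ ≈ 0.523.
p = a·p₁ + b·p₂ ≈ (0.463, -0.781, -0.420); φ = arcsin(p_z) ≈ -24.86°, λ = atan2(p_y, p_x) ≈ -59.34°.

≈ 25°S, 59°W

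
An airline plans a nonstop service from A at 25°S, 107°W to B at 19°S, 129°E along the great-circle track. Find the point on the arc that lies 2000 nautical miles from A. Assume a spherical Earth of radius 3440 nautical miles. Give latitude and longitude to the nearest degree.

≈ 39°S, 143°W

Convert each endpoint to a unit vector on the sphere (x = cos φ cos λ, y = cos φ sin λ, z = sin φ).
The central angle between the endpoints is δ = arccos(p₁·p₂) ≈ 1.919 rad (110.0°). The total great-circle distance is δ·R ≈ 1.919 × 3440 ≈ 6603 nmi, so the target fraction is f = 2000/6603 ≈ 0.303.
Interpolate at f ≈ 0.303 with slerp weights a = sin((1−f)δ)/sin δ ≈ 1.035, b = sin(fδ)/sin δ ≈ 0.584.
p = a·p₁ + b·p₂ ≈ (-0.622, -0.468, -0.628); φ = arcsin(p_z) ≈ -38.89°, λ = atan2(p_y, p_x) ≈ -143.05°.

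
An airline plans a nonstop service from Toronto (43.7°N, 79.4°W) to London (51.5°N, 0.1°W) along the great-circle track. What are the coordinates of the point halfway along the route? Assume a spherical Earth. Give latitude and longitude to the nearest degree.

≈ (55°N, 43°W)

Convert each endpoint to a unit vector on the sphere (x = cos φ cos λ, y = cos φ sin λ, z = sin φ).
The central angle between the endpoints is δ = arccos(p₁·p₂) ≈ 0.897 rad (51.4°).
Interpolate at f = 1/2 with slerp weights a = sin((1−f)δ)/sin δ ≈ 0.555, b = sin(fδ)/sin δ ≈ 0.555.
p = a·p₁ + b·p₂ ≈ (0.419, -0.395, 0.818); φ = arcsin(p_z) ≈ 54.84°, λ = atan2(p_y, p_x) ≈ -43.29°.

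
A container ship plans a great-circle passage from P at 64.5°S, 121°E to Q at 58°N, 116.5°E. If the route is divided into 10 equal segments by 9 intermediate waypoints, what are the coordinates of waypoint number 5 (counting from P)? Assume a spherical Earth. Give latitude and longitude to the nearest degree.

≈ 3°S, 119°E

From cos δ = sin φ₁ sin φ₂ + cos φ₁ cos φ₂ cos Δλ, the central angle is δ ≈ 2.139 rad (122.5°).
Interpolate at f = 5/10 with slerp weights a = sin((1−f)δ)/sin δ ≈ 1.040, b = sin(fδ)/sin δ ≈ 1.040.
p = a·p₁ + b·p₂ ≈ (-0.477, 0.877, -0.057); φ = arcsin(p_z) ≈ -3.25°, λ = atan2(p_y, p_x) ≈ 118.52°.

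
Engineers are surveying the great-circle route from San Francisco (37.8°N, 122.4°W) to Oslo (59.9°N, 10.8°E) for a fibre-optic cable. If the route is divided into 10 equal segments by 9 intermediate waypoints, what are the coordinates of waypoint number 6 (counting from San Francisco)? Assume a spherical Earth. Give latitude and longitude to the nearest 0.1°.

Convert each endpoint to a unit vector on the sphere (x = cos φ cos λ, y = cos φ sin λ, z = sin φ).
The central angle between the endpoints is δ = arccos(p₁·p₂) ≈ 1.309 rad (75.0°).
Interpolate at f = 6/10 with slerp weights a = sin((1−f)δ)/sin δ ≈ 0.518, b = sin(fδ)/sin δ ≈ 0.732.
p = a·p₁ + b·p₂ ≈ (0.141, -0.277, 0.951); φ = arcsin(p_z) ≈ 71.90°, λ = atan2(p_y, p_x) ≈ -62.91°.

≈ 71.9°N, 62.9°W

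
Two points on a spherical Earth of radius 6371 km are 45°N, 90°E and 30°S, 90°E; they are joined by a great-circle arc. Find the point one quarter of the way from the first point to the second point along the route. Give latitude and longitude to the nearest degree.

≈ 26°N, 90°E

From cos δ = sin φ₁ sin φ₂ + cos φ₁ cos φ₂ cos Δλ, the central angle is δ ≈ 1.309 rad (75.0°).
Interpolate at f = 1/4 with slerp weights a = sin((1−f)δ)/sin δ ≈ 0.861, b = sin(fδ)/sin δ ≈ 0.333.
p = a·p₁ + b·p₂ ≈ (0.000, 0.897, 0.442); φ = arcsin(p_z) ≈ 26.25°, λ = atan2(p_y, p_x) ≈ 90.00°.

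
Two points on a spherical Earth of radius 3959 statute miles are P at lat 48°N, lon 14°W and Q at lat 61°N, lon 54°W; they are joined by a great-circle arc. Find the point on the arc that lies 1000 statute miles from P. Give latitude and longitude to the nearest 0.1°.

Write both endpoints as unit vectors p₁, p₂ with components (cos φ cos λ, cos φ sin λ, sin φ).
The central angle between the endpoints is δ = arccos(p₁·p₂) ≈ 0.455 rad (26.0°). The total great-circle distance is δ·R ≈ 0.455 × 3959 ≈ 1799 mi, so the target fraction is f = 1000/1799 ≈ 0.556.
Interpolate at f ≈ 0.556 with slerp weights a = sin((1−f)δ)/sin δ ≈ 0.457, b = sin(fδ)/sin δ ≈ 0.569.
p = a·p₁ + b·p₂ ≈ (0.459, -0.297, 0.837); φ = arcsin(p_z) ≈ 56.86°, λ = atan2(p_y, p_x) ≈ -32.94°.

≈ lat 56.9°N, lon 32.9°W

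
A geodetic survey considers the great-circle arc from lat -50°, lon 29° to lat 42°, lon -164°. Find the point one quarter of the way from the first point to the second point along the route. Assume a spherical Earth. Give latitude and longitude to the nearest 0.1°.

≈ lat -55.7°, lon 101.3°

Convert each endpoint to a unit vector on the sphere (x = cos φ cos λ, y = cos φ sin λ, z = sin φ).
The central angle between the endpoints is δ = arccos(p₁·p₂) ≈ 2.932 rad (168.0°).
Interpolate at f = 1/4 with slerp weights a = sin((1−f)δ)/sin δ ≈ 3.882, b = sin(fδ)/sin δ ≈ 3.209.
p = a·p₁ + b·p₂ ≈ (-0.110, 0.552, -0.826); φ = arcsin(p_z) ≈ -55.72°, λ = atan2(p_y, p_x) ≈ 101.27°.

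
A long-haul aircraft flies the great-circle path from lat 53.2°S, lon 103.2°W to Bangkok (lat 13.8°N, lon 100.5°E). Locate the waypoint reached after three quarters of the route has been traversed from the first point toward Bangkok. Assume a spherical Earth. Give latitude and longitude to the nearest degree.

Write both endpoints as unit vectors p₁, p₂ with components (cos φ cos λ, cos φ sin λ, sin φ).
The central angle between the endpoints is δ = arccos(p₁·p₂) ≈ 2.380 rad (136.4°).
Interpolate at f = 3/4 with slerp weights a = sin((1−f)δ)/sin δ ≈ 0.812, b = sin(fδ)/sin δ ≈ 1.416.
p = a·p₁ + b·p₂ ≈ (-0.362, 0.878, -0.313); φ = arcsin(p_z) ≈ -18.21°, λ = atan2(p_y, p_x) ≈ 112.38°.

≈ lat 18°S, lon 112°E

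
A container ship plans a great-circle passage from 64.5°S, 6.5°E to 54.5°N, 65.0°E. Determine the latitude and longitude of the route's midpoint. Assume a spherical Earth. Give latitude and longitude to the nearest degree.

≈ 6°S, 41°E

Write both endpoints as unit vectors p₁, p₂ with components (cos φ cos λ, cos φ sin λ, sin φ).
The central angle between the endpoints is δ = arccos(p₁·p₂) ≈ 2.220 rad (127.2°).
Interpolate at f = 1/2 with slerp weights a = sin((1−f)δ)/sin δ ≈ 1.124, b = sin(fδ)/sin δ ≈ 1.124.
p = a·p₁ + b·p₂ ≈ (0.757, 0.646, -0.099); φ = arcsin(p_z) ≈ -5.71°, λ = atan2(p_y, p_x) ≈ 40.50°.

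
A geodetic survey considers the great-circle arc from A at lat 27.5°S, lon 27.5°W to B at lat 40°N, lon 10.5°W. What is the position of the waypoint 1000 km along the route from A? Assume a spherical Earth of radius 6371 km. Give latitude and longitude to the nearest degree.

Convert each endpoint to a unit vector on the sphere (x = cos φ cos λ, y = cos φ sin λ, z = sin φ).
The central angle between the endpoints is δ = arccos(p₁·p₂) ≈ 1.210 rad (69.3°). The total great-circle distance is δ·R ≈ 1.210 × 6371 ≈ 7709 km, so the target fraction is f = 1000/7709 ≈ 0.130.
Interpolate at f ≈ 0.130 with slerp weights a = sin((1−f)δ)/sin δ ≈ 0.929, b = sin(fδ)/sin δ ≈ 0.167.
p = a·p₁ + b·p₂ ≈ (0.857, -0.404, -0.321); φ = arcsin(p_z) ≈ -18.75°, λ = atan2(p_y, p_x) ≈ -25.24°.

≈ lat 19°S, lon 25°W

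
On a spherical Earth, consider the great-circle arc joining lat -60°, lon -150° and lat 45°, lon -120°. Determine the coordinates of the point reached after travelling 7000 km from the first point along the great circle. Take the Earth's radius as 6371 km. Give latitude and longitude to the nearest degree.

≈ lat 1°, lon -131°

The haversine formula gives a central angle δ ≈ 1.882 rad (107.8°) between the endpoints. The total great-circle distance is δ·R ≈ 1.882 × 6371 ≈ 11990 km, so the target fraction is f = 7000/11990 ≈ 0.584.
Interpolate at f ≈ 0.584 with slerp weights a = sin((1−f)δ)/sin δ ≈ 0.741, b = sin(fδ)/sin δ ≈ 0.936.
p = a·p₁ + b·p₂ ≈ (-0.652, -0.758, 0.020); φ = arcsin(p_z) ≈ 1.13°, λ = atan2(p_y, p_x) ≈ -130.68°.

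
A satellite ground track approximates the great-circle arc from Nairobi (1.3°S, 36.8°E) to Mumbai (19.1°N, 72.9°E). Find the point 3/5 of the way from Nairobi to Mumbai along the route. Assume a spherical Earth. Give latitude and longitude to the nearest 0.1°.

≈ (11.4°N, 57.9°E)

The haversine formula gives a central angle δ ≈ 0.714 rad (40.9°) between the endpoints.
Interpolate at f = 3/5 with slerp weights a = sin((1−f)δ)/sin δ ≈ 0.430, b = sin(fδ)/sin δ ≈ 0.634.
p = a·p₁ + b·p₂ ≈ (0.521, 0.831, 0.198); φ = arcsin(p_z) ≈ 11.41°, λ = atan2(p_y, p_x) ≈ 57.92°.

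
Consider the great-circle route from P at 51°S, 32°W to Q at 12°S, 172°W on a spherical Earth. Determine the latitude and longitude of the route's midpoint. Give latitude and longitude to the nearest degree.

≈ 57°S, 133°W

The haversine formula gives a central angle δ ≈ 1.886 rad (108.1°) between the endpoints.
Interpolate at f = 1/2 with slerp weights a = sin((1−f)δ)/sin δ ≈ 0.851, b = sin(fδ)/sin δ ≈ 0.851.
p = a·p₁ + b·p₂ ≈ (-0.370, -0.400, -0.839); φ = arcsin(p_z) ≈ -56.98°, λ = atan2(p_y, p_x) ≈ -132.80°.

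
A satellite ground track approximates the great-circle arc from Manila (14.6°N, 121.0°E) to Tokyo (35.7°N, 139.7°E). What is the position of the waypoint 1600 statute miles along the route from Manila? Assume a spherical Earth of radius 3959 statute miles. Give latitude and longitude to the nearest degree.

Convert each endpoint to a unit vector on the sphere (x = cos φ cos λ, y = cos φ sin λ, z = sin φ).
The central angle between the endpoints is δ = arccos(p₁·p₂) ≈ 0.470 rad (26.9°). The total great-circle distance is δ·R ≈ 0.470 × 3959 ≈ 1862 mi, so the target fraction is f = 1600/1862 ≈ 0.859.
Interpolate at f ≈ 0.859 with slerp weights a = sin((1−f)δ)/sin δ ≈ 0.146, b = sin(fδ)/sin δ ≈ 0.868.
p = a·p₁ + b·p₂ ≈ (-0.610, 0.577, 0.543); φ = arcsin(p_z) ≈ 32.90°, λ = atan2(p_y, p_x) ≈ 136.61°.

≈ 33°N, 137°E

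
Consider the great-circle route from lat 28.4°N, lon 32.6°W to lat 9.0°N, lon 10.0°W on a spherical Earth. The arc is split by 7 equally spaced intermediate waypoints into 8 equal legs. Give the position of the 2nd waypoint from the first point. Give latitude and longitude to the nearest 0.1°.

Convert each endpoint to a unit vector on the sphere (x = cos φ cos λ, y = cos φ sin λ, z = sin φ).
The central angle between the endpoints is δ = arccos(p₁·p₂) ≈ 0.502 rad (28.8°).
Interpolate at f = 2/8 with slerp weights a = sin((1−f)δ)/sin δ ≈ 0.764, b = sin(fδ)/sin δ ≈ 0.260.
p = a·p₁ + b·p₂ ≈ (0.819, -0.407, 0.404); φ = arcsin(p_z) ≈ 23.84°, λ = atan2(p_y, p_x) ≈ -26.40°.

≈ lat 23.8°N, lon 26.4°W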